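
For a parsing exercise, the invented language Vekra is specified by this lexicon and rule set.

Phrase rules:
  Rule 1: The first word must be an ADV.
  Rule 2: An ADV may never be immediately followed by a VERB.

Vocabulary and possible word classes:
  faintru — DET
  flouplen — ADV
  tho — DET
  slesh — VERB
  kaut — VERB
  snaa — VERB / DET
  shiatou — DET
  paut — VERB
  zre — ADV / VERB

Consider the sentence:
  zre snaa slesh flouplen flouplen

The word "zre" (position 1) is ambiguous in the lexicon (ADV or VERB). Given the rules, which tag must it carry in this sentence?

Candidates per position — 1:zre {ADV,VERB}; 2:snaa {VERB,DET}; 3:slesh {VERB}; 4:flouplen {ADV}; 5:flouplen {ADV}.
Position 1: tagging it VERB would leave rule 1 unsatisfiable, so it must be ADV.
Position 2: tagging it VERB would leave rule 2 unsatisfiable, so it must be DET.
So the tagging must be: ADV DET VERB ADV ADV.
Check: rule 1 holds; rule 2 holds.

ADV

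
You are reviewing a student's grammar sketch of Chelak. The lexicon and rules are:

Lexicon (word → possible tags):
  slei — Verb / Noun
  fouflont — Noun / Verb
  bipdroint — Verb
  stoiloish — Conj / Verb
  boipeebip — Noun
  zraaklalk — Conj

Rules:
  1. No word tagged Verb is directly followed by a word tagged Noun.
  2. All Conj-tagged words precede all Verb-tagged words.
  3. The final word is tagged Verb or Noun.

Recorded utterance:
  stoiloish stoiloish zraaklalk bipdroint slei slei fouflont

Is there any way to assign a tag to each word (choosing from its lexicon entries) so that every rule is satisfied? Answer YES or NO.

Candidates per position — 1:stoiloish {Conj,Verb}; 2:stoiloish {Conj,Verb}; 3:zraaklalk {Conj}; 4:bipdroint {Verb}; 5:slei {Verb,Noun}; 6:slei {Verb,Noun}; 7:fouflont {Noun,Verb}.
One satisfying assignment: Conj Conj Conj Verb Verb Verb Verb.
Checking: rule 1 holds; rule 2 holds; rule 3 holds.

YES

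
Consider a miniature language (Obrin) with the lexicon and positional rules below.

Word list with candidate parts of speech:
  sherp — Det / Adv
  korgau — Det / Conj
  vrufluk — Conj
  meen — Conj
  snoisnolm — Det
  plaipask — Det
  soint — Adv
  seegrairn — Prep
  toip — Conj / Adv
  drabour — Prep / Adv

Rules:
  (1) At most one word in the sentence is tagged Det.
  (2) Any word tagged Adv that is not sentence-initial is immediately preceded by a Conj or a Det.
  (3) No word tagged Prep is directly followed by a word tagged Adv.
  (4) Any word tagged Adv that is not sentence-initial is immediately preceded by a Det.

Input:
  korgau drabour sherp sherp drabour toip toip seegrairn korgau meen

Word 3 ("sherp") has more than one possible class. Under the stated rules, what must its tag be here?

Candidates per position — 1:korgau {Det,Conj}; 2:drabour {Prep,Adv}; 3:sherp {Det,Adv}; 4:sherp {Det,Adv}; 5:drabour {Prep,Adv}; 6:toip {Conj,Adv}; 7:toip {Conj,Adv}; 8:seegrairn {Prep}; 9:korgau {Det,Conj}; 10:meen {Conj}.
Word 3 cannot be Adv — rule 2 would then fail for every completion. It is Det.
Word 4 cannot be Det — rule 1 would then fail for every completion. It is Adv.
Word 5 cannot be Adv — rule 2 would then fail for every completion. It is Prep.
Word 6 cannot be Adv — rule 2 would then fail for every completion. It is Conj.
Word 7 cannot be Adv — rule 4 would then fail for every completion. It is Conj.
Word 9 cannot be Det — rule 1 would then fail for every completion. It is Conj.
Word 1 cannot be Det — rule 1 would then fail for every completion. It is Conj.
Word 2 cannot be Adv — rule 4 would then fail for every completion. It is Prep.
So the tagging must be: Conj Prep Det Adv Prep Conj Conj Prep Conj Conj.
Rule-by-rule: rule 1 ok; rule 2 ok; rule 3 ok; rule 4 ok.

Det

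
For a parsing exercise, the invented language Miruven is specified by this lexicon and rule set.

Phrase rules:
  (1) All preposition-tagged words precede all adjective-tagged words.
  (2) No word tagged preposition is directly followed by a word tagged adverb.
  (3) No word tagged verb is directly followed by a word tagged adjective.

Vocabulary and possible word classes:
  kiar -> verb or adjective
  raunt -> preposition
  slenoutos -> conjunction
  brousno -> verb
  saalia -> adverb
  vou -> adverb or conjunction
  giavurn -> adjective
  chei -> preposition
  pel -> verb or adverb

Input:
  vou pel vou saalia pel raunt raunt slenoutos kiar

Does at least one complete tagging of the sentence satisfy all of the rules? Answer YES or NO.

YES

Candidates per position — 1:vou {adverb,conjunction}; 2:pel {verb,adverb}; 3:vou {adverb,conjunction}; 4:saalia {adverb}; 5:pel {verb,adverb}; 6:raunt {preposition}; 7:raunt {preposition}; 8:slenoutos {conjunction}; 9:kiar {verb,adjective}.
One satisfying assignment: adverb verb conjunction adverb verb preposition preposition conjunction verb.
Check: rule 1 ✓; rule 2 ✓; rule 3 ✓.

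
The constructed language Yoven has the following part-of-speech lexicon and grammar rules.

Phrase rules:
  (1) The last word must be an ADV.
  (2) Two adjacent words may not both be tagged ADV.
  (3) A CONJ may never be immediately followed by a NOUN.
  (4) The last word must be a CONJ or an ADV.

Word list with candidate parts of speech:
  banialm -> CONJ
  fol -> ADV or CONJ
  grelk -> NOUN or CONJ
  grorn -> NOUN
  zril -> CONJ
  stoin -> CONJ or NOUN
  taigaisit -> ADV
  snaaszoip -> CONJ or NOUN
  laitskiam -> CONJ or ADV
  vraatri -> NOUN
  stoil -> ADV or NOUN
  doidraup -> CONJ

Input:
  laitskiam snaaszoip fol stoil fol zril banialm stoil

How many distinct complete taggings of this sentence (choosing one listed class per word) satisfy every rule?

Candidates per position — 1:laitskiam {CONJ,ADV}; 2:snaaszoip {CONJ,NOUN}; 3:fol {ADV,CONJ}; 4:stoil {ADV,NOUN}; 5:fol {ADV,CONJ}; 6:zril {CONJ}; 7:banialm {CONJ}; 8:stoil {ADV,NOUN}.
There are 64 candidate sequences in total.
Checking each against the rules leaves 9 sequences.
Count = 9.

9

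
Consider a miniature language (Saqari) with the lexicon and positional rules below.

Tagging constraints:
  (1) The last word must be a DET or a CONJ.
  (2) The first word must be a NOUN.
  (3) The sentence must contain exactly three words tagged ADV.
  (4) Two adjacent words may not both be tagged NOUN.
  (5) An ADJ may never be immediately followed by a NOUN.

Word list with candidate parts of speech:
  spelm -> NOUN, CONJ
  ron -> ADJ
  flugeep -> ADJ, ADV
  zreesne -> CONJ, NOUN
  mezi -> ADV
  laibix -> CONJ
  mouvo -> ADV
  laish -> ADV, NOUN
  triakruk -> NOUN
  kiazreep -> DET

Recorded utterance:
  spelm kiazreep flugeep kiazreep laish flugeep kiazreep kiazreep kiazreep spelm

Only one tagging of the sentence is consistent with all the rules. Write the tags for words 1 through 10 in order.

Candidates per position — 1:spelm {NOUN,CONJ}; 2:kiazreep {DET}; 3:flugeep {ADJ,ADV}; 4:kiazreep {DET}; 5:laish {ADV,NOUN}; 6:flugeep {ADJ,ADV}; 7:kiazreep {DET}; 8:kiazreep {DET}; 9:kiazreep {DET}; 10:spelm {NOUN,CONJ}.
At position 1, choosing CONJ makes rule 2 impossible to satisfy; hence NOUN.
At position 3, choosing ADJ makes rule 3 impossible to satisfy; hence ADV.
At position 5, choosing NOUN makes rule 3 impossible to satisfy; hence ADV.
At position 6, choosing ADJ makes rule 3 impossible to satisfy; hence ADV.
At position 10, choosing NOUN makes rule 1 impossible to satisfy; hence CONJ.
That leaves exactly one tagging: NOUN DET ADV DET ADV ADV DET DET DET CONJ.
Verifying each rule — rule 1 satisfied; rule 2 satisfied; rule 3 satisfied; rule 4 satisfied; rule 5 satisfied.

NOUN DET ADV DET ADV ADV DET DET DET CONJ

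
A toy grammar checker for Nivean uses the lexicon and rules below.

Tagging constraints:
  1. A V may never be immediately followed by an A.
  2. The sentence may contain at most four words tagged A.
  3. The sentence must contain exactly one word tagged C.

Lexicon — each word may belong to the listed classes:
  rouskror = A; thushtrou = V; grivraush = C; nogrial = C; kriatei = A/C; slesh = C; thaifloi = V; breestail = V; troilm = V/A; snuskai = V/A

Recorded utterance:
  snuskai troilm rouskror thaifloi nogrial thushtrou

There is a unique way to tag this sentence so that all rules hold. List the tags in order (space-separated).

Candidates per position — 1:snuskai {V,A}; 2:troilm {V,A}; 3:rouskror {A}; 4:thaifloi {V}; 5:nogrial {C}; 6:thushtrou {V}.
Word 1 cannot be V — rule 1 would then fail for every completion. It is A.
Word 2 cannot be V — rule 1 would then fail for every completion. It is A.
That leaves exactly one tagging: A A A V C V.
Checking: rule 1 ok; rule 2 ok; rule 3 ok.

A A A V C V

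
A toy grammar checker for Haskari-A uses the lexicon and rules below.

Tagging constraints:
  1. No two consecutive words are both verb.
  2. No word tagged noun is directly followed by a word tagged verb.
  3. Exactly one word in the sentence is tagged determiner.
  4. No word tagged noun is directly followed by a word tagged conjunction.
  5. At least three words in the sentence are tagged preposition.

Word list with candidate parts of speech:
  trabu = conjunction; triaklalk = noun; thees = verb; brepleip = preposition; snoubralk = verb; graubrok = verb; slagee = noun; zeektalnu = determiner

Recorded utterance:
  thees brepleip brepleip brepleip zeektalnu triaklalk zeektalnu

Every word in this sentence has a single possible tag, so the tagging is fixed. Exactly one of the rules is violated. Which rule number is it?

3

Fixed tagging: verb preposition preposition preposition determiner noun determiner.
Applying the rules: R1 pass, R2 pass, R3 fail, R4 pass, R5 pass.
Only rule 3 fails.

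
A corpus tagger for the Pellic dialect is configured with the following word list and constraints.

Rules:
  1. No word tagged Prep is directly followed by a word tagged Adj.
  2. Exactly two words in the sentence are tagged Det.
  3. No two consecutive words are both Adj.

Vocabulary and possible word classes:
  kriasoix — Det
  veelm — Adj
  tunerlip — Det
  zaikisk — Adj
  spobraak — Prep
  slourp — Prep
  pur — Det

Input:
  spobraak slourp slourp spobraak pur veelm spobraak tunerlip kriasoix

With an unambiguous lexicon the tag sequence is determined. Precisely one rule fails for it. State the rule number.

2

Fixed tagging: Prep Prep Prep Prep Det Adj Prep Det Det.
Checking each rule: R1 pass, R2 fail, R3 pass.
Only rule 2 fails.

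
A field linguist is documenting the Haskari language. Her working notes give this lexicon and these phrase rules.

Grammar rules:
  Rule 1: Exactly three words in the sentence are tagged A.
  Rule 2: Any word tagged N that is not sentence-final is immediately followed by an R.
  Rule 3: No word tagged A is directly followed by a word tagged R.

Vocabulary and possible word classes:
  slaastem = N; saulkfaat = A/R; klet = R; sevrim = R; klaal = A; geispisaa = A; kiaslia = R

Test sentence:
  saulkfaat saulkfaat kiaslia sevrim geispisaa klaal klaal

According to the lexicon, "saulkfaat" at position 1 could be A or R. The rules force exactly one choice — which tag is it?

R

Candidates per position — 1:saulkfaat {A,R}; 2:saulkfaat {A,R}; 3:kiaslia {R}; 4:sevrim {R}; 5:geispisaa {A}; 6:klaal {A}; 7:klaal {A}.
Position 1: tagging it A would leave rule 1 unsatisfiable, so it must be R.
Position 2: tagging it A would leave rule 1 unsatisfiable, so it must be R.
So the tagging must be: R R R R A A A.
Verifying each rule — rule 1 satisfied; rule 2 satisfied; rule 3 satisfied.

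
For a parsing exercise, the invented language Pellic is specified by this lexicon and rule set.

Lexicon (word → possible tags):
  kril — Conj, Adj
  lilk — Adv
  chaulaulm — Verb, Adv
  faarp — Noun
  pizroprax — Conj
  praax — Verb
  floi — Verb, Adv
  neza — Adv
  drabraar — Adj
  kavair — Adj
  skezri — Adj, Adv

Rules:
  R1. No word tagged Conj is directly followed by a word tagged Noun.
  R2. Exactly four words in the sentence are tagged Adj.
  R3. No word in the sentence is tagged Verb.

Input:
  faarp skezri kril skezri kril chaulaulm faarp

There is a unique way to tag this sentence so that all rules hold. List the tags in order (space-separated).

Noun Adj Adj Adj Adj Adv Noun

Candidates per position — 1:faarp {Noun}; 2:skezri {Adj,Adv}; 3:kril {Conj,Adj}; 4:skezri {Adj,Adv}; 5:kril {Conj,Adj}; 6:chaulaulm {Verb,Adv}; 7:faarp {Noun}.
Position 2: Adv is ruled out by rule 2; that leaves Adj.
Position 3: Conj is ruled out by rule 2; that leaves Adj.
Position 4: Adv is ruled out by rule 2; that leaves Adj.
Position 5: Conj is ruled out by rule 2; that leaves Adj.
Position 6: Verb is ruled out by rule 3; that leaves Adv.
So the tagging must be: Noun Adj Adj Adj Adj Adv Noun.
Checking: rule 1 ok; rule 2 ok; rule 3 ok.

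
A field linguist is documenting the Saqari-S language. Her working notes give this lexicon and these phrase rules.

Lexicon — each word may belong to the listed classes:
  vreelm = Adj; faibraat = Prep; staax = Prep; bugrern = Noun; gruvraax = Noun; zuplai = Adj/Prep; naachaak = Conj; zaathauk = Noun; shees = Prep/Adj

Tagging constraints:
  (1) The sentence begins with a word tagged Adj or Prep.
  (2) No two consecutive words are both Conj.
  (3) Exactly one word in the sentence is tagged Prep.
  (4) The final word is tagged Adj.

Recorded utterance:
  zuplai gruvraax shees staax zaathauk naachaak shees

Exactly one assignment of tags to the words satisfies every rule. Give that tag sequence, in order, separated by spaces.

Adj Noun Adj Prep Noun Conj Adj

Candidates per position — 1:zuplai {Adj,Prep}; 2:gruvraax {Noun}; 3:shees {Prep,Adj}; 4:staax {Prep}; 5:zaathauk {Noun}; 6:naachaak {Conj}; 7:shees {Prep,Adj}.
If word 1 were Prep, no tagging could satisfy rule 3; so word 1 is Adj.
If word 3 were Prep, no tagging could satisfy rule 3; so word 3 is Adj.
If word 7 were Prep, no tagging could satisfy rule 3; so word 7 is Adj.
The only consistent sequence is: Adj Noun Adj Prep Noun Conj Adj.
Check: rule 1 ok; rule 2 ok; rule 3 ok; rule 4 ok.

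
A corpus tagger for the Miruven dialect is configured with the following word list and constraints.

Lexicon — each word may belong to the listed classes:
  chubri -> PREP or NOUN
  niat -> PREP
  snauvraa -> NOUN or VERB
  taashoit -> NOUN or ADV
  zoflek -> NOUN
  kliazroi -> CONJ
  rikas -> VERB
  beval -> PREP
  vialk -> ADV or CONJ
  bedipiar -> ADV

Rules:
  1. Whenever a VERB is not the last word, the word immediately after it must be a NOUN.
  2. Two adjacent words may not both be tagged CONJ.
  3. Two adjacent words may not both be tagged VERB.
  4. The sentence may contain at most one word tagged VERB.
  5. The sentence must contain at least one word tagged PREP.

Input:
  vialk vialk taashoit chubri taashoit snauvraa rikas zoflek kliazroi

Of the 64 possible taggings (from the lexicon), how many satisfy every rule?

12

Candidates per position — 1:vialk {ADV,CONJ}; 2:vialk {ADV,CONJ}; 3:taashoit {NOUN,ADV}; 4:chubri {PREP,NOUN}; 5:taashoit {NOUN,ADV}; 6:snauvraa {NOUN,VERB}; 7:rikas {VERB}; 8:zoflek {NOUN}; 9:kliazroi {CONJ}.
There are 64 candidate sequences in total.
Checking each against the rules leaves 12 sequences.
Count = 12.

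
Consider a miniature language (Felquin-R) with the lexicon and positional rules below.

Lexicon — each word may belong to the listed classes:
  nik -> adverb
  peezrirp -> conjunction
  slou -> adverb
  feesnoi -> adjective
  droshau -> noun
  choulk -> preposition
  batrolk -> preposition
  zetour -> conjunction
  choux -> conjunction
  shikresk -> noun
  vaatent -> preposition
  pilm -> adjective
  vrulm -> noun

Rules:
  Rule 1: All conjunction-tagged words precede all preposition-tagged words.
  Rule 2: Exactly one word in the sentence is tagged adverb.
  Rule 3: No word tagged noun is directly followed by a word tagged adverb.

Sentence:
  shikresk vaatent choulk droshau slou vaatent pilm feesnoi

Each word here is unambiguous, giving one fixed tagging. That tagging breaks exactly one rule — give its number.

3

Fixed tagging: noun preposition preposition noun adverb preposition adjective adjective.
Rule check: R1 holds, R2 holds, R3 violated.
Only rule 3 fails.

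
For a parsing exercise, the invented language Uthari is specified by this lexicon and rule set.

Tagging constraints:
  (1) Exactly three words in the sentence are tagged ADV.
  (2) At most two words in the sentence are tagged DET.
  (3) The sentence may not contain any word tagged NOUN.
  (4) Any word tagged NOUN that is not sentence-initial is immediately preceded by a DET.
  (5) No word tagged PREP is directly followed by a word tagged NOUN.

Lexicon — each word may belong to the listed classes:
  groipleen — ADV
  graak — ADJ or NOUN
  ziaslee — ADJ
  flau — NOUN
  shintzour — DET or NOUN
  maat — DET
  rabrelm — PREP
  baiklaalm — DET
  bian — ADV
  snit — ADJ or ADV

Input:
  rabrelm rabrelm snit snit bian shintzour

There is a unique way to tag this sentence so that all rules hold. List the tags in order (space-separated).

PREP PREP ADV ADV ADV DET

Candidates per position — 1:rabrelm {PREP}; 2:rabrelm {PREP}; 3:snit {ADJ,ADV}; 4:snit {ADJ,ADV}; 5:bian {ADV}; 6:shintzour {DET,NOUN}.
If word 3 were ADJ, no tagging could satisfy rule 1; so word 3 is ADV.
If word 4 were ADJ, no tagging could satisfy rule 1; so word 4 is ADV.
If word 6 were NOUN, no tagging could satisfy rule 3; so word 6 is DET.
That leaves exactly one tagging: PREP PREP ADV ADV ADV DET.
Verifying each rule — rule 1 ✓; rule 2 ✓; rule 3 ✓; rule 4 ✓; rule 5 ✓.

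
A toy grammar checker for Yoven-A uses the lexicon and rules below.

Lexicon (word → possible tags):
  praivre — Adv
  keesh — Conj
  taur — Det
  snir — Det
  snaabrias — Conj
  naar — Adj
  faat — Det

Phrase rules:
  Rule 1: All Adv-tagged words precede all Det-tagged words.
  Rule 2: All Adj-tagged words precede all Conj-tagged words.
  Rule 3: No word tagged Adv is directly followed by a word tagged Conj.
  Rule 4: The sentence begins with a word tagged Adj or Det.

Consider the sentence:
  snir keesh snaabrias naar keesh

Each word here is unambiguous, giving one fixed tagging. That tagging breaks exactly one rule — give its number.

Fixed tagging: Det Conj Conj Adj Conj.
Checking each rule: R1 pass, R2 fail, R3 pass, R4 pass.
Only rule 2 fails.

2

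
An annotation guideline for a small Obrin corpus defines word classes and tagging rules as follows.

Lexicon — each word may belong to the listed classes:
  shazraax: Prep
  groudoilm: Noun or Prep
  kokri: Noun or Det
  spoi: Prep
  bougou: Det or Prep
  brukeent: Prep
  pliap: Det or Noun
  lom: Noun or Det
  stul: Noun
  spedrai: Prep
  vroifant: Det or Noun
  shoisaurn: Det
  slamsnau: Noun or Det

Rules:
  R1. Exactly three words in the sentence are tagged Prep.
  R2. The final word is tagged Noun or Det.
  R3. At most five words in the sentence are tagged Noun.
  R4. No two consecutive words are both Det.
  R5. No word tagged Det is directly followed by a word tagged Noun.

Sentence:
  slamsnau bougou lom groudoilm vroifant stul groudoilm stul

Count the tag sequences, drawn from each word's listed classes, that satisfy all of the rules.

Candidates per position — 1:slamsnau {Noun,Det}; 2:bougou {Det,Prep}; 3:lom {Noun,Det}; 4:groudoilm {Noun,Prep}; 5:vroifant {Det,Noun}; 6:stul {Noun}; 7:groudoilm {Noun,Prep}; 8:stul {Noun}.
There are 64 candidate sequences in total.
The sequences that satisfy every rule: Noun Prep Noun Prep Noun Noun Prep Noun; Noun Prep Det Prep Noun Noun Prep Noun; Det Prep Noun Prep Noun Noun Prep Noun; Det Prep Det Prep Noun Noun Prep Noun.
Count = 4.

4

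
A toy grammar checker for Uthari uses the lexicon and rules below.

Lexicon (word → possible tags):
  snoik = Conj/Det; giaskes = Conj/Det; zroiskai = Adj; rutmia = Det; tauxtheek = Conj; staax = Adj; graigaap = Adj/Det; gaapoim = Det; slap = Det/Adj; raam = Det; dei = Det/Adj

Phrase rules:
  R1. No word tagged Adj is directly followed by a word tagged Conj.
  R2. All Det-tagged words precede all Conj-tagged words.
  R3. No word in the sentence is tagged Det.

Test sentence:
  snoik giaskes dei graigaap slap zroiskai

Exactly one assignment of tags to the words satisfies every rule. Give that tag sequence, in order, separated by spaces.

Conj Conj Adj Adj Adj Adj

Candidates per position — 1:snoik {Conj,Det}; 2:giaskes {Conj,Det}; 3:dei {Det,Adj}; 4:graigaap {Adj,Det}; 5:slap {Det,Adj}; 6:zroiskai {Adj}.
Position 1: Det is ruled out by rule 3; that leaves Conj.
Position 2: Det is ruled out by rule 2; that leaves Conj.
Position 3: Det is ruled out by rule 2; that leaves Adj.
Position 4: Det is ruled out by rule 2; that leaves Adj.
Position 5: Det is ruled out by rule 2; that leaves Adj.
The only consistent sequence is: Conj Conj Adj Adj Adj Adj.
Rule-by-rule: rule 1 holds; rule 2 holds; rule 3 holds.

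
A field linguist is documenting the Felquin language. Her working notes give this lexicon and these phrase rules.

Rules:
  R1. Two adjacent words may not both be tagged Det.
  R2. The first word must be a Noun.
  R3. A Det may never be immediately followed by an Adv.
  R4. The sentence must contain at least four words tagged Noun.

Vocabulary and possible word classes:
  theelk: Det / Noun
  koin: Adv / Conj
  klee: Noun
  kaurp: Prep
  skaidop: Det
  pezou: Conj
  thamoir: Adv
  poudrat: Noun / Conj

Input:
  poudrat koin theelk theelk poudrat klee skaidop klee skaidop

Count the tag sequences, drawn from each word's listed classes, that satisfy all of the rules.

Candidates per position — 1:poudrat {Noun,Conj}; 2:koin {Adv,Conj}; 3:theelk {Det,Noun}; 4:theelk {Det,Noun}; 5:poudrat {Noun,Conj}; 6:klee {Noun}; 7:skaidop {Det}; 8:klee {Noun}; 9:skaidop {Det}.
There are 32 candidate sequences in total.
Checking each against the rules leaves 12 sequences.
Count = 12.

12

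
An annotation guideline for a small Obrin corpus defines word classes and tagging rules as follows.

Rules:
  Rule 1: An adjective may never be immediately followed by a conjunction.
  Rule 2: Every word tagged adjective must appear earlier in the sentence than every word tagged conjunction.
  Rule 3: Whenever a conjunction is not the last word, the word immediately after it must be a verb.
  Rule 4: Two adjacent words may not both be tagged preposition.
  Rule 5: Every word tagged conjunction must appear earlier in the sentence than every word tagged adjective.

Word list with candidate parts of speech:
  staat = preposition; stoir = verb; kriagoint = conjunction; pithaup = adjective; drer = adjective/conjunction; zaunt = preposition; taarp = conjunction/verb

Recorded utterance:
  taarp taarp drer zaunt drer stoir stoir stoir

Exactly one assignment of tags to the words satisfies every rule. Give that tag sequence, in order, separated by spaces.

verb verb adjective preposition adjective verb verb verb

Candidates per position — 1:taarp {conjunction,verb}; 2:taarp {conjunction,verb}; 3:drer {adjective,conjunction}; 4:zaunt {preposition}; 5:drer {adjective,conjunction}; 6:stoir {verb}; 7:stoir {verb}; 8:stoir {verb}.
Word 2 cannot be conjunction — rule 3 would then fail for every completion. It is verb.
Word 3 cannot be conjunction — rule 3 would then fail for every completion. It is adjective.
Word 5 cannot be conjunction — rule 5 would then fail for every completion. It is adjective.
Word 1 cannot be conjunction — rule 2 would then fail for every completion. It is verb.
The unique satisfying tagging is: verb verb adjective preposition adjective verb verb verb.
Rule-by-rule: rule 1 ✓; rule 2 ✓; rule 3 ✓; rule 4 ✓; rule 5 ✓.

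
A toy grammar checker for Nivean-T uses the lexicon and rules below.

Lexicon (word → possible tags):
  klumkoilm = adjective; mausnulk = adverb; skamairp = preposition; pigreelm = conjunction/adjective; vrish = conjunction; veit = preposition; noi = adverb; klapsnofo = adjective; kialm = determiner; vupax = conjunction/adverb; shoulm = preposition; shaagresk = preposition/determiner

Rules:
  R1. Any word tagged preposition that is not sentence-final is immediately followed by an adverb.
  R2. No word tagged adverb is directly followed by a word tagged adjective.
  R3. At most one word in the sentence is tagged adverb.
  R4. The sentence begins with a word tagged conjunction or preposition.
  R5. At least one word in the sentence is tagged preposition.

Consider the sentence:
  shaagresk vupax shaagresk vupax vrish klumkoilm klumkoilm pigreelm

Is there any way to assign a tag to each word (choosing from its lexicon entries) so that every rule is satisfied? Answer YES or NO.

Candidates per position — 1:shaagresk {preposition,determiner}; 2:vupax {conjunction,adverb}; 3:shaagresk {preposition,determiner}; 4:vupax {conjunction,adverb}; 5:vrish {conjunction}; 6:klumkoilm {adjective}; 7:klumkoilm {adjective}; 8:pigreelm {conjunction,adjective}.
One satisfying assignment: preposition adverb determiner conjunction conjunction adjective adjective conjunction.
Verifying each rule — rule 1 satisfied; rule 2 satisfied; rule 3 satisfied; rule 4 satisfied; rule 5 satisfied.

YES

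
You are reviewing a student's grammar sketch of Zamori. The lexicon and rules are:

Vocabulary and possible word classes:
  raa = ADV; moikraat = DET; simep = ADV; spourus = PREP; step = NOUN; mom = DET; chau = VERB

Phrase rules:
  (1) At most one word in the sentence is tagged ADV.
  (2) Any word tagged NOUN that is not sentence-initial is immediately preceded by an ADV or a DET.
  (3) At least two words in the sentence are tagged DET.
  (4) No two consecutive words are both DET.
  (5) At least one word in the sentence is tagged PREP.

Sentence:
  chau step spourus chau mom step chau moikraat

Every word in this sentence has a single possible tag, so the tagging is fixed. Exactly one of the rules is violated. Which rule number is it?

Fixed tagging: VERB NOUN PREP VERB DET NOUN VERB DET.
Rule check: R1 ✓, R2 ✗, R3 ✓, R4 ✓, R5 ✓.
Only rule 2 fails.

2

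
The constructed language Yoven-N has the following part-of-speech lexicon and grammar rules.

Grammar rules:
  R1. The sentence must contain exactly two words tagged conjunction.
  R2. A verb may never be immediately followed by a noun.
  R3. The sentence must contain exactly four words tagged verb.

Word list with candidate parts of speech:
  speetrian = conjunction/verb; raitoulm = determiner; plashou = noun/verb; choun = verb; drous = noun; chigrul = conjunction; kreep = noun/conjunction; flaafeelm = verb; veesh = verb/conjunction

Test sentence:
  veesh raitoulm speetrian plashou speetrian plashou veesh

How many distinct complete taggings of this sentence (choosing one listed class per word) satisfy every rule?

6

Candidates per position — 1:veesh {verb,conjunction}; 2:raitoulm {determiner}; 3:speetrian {conjunction,verb}; 4:plashou {noun,verb}; 5:speetrian {conjunction,verb}; 6:plashou {noun,verb}; 7:veesh {verb,conjunction}.
There are 64 candidate sequences in total.
Checking each against the rules leaves 6 sequences.
Count = 6.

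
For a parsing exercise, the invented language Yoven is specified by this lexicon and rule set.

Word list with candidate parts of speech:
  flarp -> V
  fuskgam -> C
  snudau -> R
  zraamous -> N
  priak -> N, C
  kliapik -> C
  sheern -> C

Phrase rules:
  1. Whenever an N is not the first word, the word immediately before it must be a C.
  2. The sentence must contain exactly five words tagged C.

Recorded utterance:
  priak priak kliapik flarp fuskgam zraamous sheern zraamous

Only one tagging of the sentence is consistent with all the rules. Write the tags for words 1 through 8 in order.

C C C V C N C N

Candidates per position — 1:priak {N,C}; 2:priak {N,C}; 3:kliapik {C}; 4:flarp {V}; 5:fuskgam {C}; 6:zraamous {N}; 7:sheern {C}; 8:zraamous {N}.
If word 1 were N, no tagging could satisfy rule 2; so word 1 is C.
If word 2 were N, no tagging could satisfy rule 2; so word 2 is C.
That leaves exactly one tagging: C C C V C N C N.
Rule-by-rule: rule 1 ok; rule 2 ok.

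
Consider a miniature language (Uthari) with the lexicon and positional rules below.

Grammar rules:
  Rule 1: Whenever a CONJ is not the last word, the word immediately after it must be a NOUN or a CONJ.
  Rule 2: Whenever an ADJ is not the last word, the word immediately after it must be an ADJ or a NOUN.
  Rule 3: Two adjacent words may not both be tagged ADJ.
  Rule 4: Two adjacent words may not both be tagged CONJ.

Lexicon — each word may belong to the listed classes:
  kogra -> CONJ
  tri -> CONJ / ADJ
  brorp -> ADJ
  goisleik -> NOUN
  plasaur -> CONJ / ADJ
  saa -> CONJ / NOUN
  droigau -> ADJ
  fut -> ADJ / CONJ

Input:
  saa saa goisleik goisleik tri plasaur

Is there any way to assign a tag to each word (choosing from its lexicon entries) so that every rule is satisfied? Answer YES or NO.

Candidates per position — 1:saa {CONJ,NOUN}; 2:saa {CONJ,NOUN}; 3:goisleik {NOUN}; 4:goisleik {NOUN}; 5:tri {CONJ,ADJ}; 6:plasaur {CONJ,ADJ}.
Every candidate sequence violates at least one rule; no consistent tagging exists.

NO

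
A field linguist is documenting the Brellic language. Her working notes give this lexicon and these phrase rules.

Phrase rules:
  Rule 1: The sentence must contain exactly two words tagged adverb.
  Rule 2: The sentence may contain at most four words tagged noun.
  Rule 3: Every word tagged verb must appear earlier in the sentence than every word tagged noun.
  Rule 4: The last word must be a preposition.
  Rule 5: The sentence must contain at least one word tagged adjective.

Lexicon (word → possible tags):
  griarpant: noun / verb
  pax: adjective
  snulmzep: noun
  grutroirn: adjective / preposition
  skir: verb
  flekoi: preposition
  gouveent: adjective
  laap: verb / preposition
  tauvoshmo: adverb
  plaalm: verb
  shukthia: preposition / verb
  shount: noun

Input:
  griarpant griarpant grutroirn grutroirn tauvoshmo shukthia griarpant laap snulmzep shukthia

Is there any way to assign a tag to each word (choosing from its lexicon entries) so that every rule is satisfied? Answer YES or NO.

Candidates per position — 1:griarpant {noun,verb}; 2:griarpant {noun,verb}; 3:grutroirn {adjective,preposition}; 4:grutroirn {adjective,preposition}; 5:tauvoshmo {adverb}; 6:shukthia {preposition,verb}; 7:griarpant {noun,verb}; 8:laap {verb,preposition}; 9:snulmzep {noun}; 10:shukthia {preposition,verb}.
Rule 1 cannot be satisfied by any choice of tags from the lexicon.
So there is no consistent tagging.

NO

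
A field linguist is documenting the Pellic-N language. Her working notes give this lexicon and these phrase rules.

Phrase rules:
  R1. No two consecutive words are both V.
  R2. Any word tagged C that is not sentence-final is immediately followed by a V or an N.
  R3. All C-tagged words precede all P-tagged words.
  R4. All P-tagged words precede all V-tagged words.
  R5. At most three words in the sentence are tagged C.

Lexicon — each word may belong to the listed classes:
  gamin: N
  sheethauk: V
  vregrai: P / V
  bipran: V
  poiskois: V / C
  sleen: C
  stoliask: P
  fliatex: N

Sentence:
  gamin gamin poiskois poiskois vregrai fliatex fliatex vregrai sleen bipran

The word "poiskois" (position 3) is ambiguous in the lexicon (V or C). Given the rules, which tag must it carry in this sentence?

Candidates per position — 1:gamin {N}; 2:gamin {N}; 3:poiskois {V,C}; 4:poiskois {V,C}; 5:vregrai {P,V}; 6:fliatex {N}; 7:fliatex {N}; 8:vregrai {P,V}; 9:sleen {C}; 10:bipran {V}.
At position 5, choosing P makes rule 3 impossible to satisfy; hence V.
At position 8, choosing P makes rule 3 impossible to satisfy; hence V.
At position 4, choosing V makes rule 1 impossible to satisfy; hence C.
At position 3, choosing C makes rule 2 impossible to satisfy; hence V.
That leaves exactly one tagging: N N V C V N N V C V.
Rule-by-rule: rule 1 satisfied; rule 2 satisfied; rule 3 satisfied; rule 4 satisfied; rule 5 satisfied.

V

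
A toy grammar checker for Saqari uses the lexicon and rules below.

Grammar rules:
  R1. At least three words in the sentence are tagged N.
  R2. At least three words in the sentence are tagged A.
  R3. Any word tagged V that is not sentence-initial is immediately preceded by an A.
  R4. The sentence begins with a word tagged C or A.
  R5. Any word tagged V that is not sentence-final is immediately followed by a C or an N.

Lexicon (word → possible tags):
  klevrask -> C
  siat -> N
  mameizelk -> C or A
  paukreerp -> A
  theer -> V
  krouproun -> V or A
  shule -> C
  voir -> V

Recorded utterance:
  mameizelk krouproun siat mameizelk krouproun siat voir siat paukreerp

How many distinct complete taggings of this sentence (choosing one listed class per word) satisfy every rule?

Candidates per position — 1:mameizelk {C,A}; 2:krouproun {V,A}; 3:siat {N}; 4:mameizelk {C,A}; 5:krouproun {V,A}; 6:siat {N}; 7:voir {V}; 8:siat {N}; 9:paukreerp {A}.
There are 16 candidate sequences in total.
Rule 3 cannot be satisfied by any choice of tags from the lexicon.
So there is no consistent tagging.
Count = 0.

0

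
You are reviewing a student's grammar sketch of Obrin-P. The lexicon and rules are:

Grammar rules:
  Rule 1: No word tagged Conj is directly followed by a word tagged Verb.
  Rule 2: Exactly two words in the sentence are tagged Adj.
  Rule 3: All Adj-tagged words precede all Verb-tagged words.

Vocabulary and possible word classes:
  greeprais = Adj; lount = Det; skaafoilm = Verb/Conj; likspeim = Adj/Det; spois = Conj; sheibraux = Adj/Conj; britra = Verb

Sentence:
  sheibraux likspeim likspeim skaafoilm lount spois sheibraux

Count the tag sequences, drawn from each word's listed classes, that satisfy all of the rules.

Candidates per position — 1:sheibraux {Adj,Conj}; 2:likspeim {Adj,Det}; 3:likspeim {Adj,Det}; 4:skaafoilm {Verb,Conj}; 5:lount {Det}; 6:spois {Conj}; 7:sheibraux {Adj,Conj}.
There are 32 candidate sequences in total.
Checking each against the rules leaves 9 sequences.
Count = 9.

9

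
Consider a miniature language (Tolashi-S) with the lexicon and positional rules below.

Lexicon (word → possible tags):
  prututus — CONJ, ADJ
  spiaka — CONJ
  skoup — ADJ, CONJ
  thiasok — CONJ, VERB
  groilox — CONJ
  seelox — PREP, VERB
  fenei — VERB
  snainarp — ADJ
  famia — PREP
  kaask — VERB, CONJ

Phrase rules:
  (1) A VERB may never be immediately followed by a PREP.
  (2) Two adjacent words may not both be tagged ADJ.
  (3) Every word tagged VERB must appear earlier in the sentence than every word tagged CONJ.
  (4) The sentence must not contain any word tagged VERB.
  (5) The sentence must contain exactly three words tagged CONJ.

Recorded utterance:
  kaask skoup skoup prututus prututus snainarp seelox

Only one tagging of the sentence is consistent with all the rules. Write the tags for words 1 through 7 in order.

Candidates per position — 1:kaask {VERB,CONJ}; 2:skoup {ADJ,CONJ}; 3:skoup {ADJ,CONJ}; 4:prututus {CONJ,ADJ}; 5:prututus {CONJ,ADJ}; 6:snainarp {ADJ}; 7:seelox {PREP,VERB}.
Position 1: VERB is ruled out by rule 4; that leaves CONJ.
Position 5: ADJ is ruled out by rule 2; that leaves CONJ.
Position 7: VERB is ruled out by rule 3; that leaves PREP.
The remaining ambiguous positions (2, 3, 4) are resolved jointly — only one combination satisfies every rule.
That leaves exactly one tagging: CONJ ADJ CONJ ADJ CONJ ADJ PREP.
Check: rule 1 satisfied; rule 2 satisfied; rule 3 satisfied; rule 4 satisfied; rule 5 satisfied.

CONJ ADJ CONJ ADJ CONJ ADJ PREP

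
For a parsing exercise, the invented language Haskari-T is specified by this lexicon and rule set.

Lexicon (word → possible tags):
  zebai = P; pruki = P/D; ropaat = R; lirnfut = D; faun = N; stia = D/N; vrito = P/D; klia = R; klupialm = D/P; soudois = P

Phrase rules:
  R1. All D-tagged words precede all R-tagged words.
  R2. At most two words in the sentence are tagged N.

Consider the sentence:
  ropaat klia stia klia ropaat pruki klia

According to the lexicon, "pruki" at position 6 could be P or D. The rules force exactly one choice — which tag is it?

P

Candidates per position — 1:ropaat {R}; 2:klia {R}; 3:stia {D,N}; 4:klia {R}; 5:ropaat {R}; 6:pruki {P,D}; 7:klia {R}.
If word 3 were D, no tagging could satisfy rule 1; so word 3 is N.
If word 6 were D, no tagging could satisfy rule 1; so word 6 is P.
The only consistent sequence is: R R N R R P R.
Rule-by-rule: rule 1 ✓; rule 2 ✓.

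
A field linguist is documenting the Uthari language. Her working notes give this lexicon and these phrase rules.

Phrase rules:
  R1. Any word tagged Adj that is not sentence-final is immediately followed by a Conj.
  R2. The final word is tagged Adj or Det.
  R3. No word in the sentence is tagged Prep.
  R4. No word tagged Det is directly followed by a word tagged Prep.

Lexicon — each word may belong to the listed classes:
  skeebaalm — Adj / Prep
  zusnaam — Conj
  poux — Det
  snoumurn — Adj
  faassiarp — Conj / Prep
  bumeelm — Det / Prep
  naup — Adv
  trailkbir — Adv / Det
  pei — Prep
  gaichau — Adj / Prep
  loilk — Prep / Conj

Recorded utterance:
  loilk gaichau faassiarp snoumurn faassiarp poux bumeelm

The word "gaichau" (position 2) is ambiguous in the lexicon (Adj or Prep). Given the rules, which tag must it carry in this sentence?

Candidates per position — 1:loilk {Prep,Conj}; 2:gaichau {Adj,Prep}; 3:faassiarp {Conj,Prep}; 4:snoumurn {Adj}; 5:faassiarp {Conj,Prep}; 6:poux {Det}; 7:bumeelm {Det,Prep}.
Word 1 cannot be Prep — rule 3 would then fail for every completion. It is Conj.
Word 2 cannot be Prep — rule 3 would then fail for every completion. It is Adj.
Word 3 cannot be Prep — rule 1 would then fail for every completion. It is Conj.
Word 5 cannot be Prep — rule 1 would then fail for every completion. It is Conj.
Word 7 cannot be Prep — rule 2 would then fail for every completion. It is Det.
So the tagging must be: Conj Adj Conj Adj Conj Det Det.
Rule-by-rule: rule 1 holds; rule 2 holds; rule 3 holds; rule 4 holds.

Adj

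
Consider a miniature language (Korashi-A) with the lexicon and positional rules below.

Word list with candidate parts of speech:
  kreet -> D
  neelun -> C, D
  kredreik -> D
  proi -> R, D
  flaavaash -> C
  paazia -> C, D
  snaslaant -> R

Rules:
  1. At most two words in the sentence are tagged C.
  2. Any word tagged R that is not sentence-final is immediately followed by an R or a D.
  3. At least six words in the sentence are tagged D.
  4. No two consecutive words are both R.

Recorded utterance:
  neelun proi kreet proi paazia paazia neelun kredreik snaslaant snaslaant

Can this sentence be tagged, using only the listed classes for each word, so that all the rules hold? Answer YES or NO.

Candidates per position — 1:neelun {C,D}; 2:proi {R,D}; 3:kreet {D}; 4:proi {R,D}; 5:paazia {C,D}; 6:paazia {C,D}; 7:neelun {C,D}; 8:kredreik {D}; 9:snaslaant {R}; 10:snaslaant {R}.
Rule 4 cannot be satisfied by any choice of tags from the lexicon.
So there is no consistent tagging.

NO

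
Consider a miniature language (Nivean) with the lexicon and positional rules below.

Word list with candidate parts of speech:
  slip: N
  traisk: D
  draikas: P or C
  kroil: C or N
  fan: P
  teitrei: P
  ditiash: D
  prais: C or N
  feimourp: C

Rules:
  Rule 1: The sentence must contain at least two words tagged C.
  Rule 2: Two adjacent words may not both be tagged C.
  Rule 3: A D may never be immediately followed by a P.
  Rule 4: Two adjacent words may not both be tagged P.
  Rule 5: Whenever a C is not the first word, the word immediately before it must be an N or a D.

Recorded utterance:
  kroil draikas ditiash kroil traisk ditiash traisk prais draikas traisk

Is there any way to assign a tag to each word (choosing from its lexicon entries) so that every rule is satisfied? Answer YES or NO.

Candidates per position — 1:kroil {C,N}; 2:draikas {P,C}; 3:ditiash {D}; 4:kroil {C,N}; 5:traisk {D}; 6:ditiash {D}; 7:traisk {D}; 8:prais {C,N}; 9:draikas {P,C}; 10:traisk {D}.
One satisfying assignment: N P D C D D D N C D.
Rule-by-rule: rule 1 ok; rule 2 ok; rule 3 ok; rule 4 ok; rule 5 ok.

YES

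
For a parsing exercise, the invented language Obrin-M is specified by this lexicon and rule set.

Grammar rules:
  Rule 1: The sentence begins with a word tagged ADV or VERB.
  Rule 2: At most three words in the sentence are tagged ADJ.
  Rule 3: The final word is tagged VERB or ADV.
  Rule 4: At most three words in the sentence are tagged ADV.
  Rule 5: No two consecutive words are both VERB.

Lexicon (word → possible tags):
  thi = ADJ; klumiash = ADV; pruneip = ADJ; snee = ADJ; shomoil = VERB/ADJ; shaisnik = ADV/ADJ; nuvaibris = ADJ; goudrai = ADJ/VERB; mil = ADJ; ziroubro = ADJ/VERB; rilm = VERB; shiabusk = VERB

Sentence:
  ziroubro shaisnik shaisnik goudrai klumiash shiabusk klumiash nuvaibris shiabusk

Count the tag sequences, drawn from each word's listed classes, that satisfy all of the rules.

Candidates per position — 1:ziroubro {ADJ,VERB}; 2:shaisnik {ADV,ADJ}; 3:shaisnik {ADV,ADJ}; 4:goudrai {ADJ,VERB}; 5:klumiash {ADV}; 6:shiabusk {VERB}; 7:klumiash {ADV}; 8:nuvaibris {ADJ}; 9:shiabusk {VERB}.
There are 16 candidate sequences in total.
The sequences that satisfy every rule: VERB ADV ADJ ADJ ADV VERB ADV ADJ VERB; VERB ADV ADJ VERB ADV VERB ADV ADJ VERB; VERB ADJ ADV ADJ ADV VERB ADV ADJ VERB; VERB ADJ ADV VERB ADV VERB ADV ADJ VERB; VERB ADJ ADJ VERB ADV VERB ADV ADJ VERB.
Count = 5.

5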